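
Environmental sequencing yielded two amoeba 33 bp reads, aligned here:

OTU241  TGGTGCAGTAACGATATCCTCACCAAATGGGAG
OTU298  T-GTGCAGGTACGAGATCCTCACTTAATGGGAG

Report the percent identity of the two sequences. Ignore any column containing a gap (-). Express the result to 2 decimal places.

84.38%

Excluding the 1 gap column leaves 32 comparable sites.
The sequences differ at positions 9 (T/G), 10 (A/T), 15 (T/G), 24 (C/T), 25 (A/T).
27 of the 32 comparable sites match, so the percent identity is 27/32 × 100 = 84.38%.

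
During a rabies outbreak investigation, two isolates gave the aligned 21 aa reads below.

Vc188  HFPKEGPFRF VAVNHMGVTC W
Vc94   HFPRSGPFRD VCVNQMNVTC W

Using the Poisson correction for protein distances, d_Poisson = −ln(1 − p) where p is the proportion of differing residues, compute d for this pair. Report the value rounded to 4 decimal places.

0.3365

Differing sites — 4:K/R; 5:E/S; 10:F/D; 12:A/C; 15:H/Q; 17:G/N.
p = 6/21 = 0.285714.
d = −ln(1 − 0.285714) = −ln(0.714286) = 0.3365.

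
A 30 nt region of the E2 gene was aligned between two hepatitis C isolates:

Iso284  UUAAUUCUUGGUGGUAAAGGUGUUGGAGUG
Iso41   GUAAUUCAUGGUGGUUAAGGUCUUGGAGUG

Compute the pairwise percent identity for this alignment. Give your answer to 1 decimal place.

Mismatches occur at site 1 (U→G), site 8 (U→A), site 16 (A→U), site 22 (G→C).
26 of the 30 sites match, so the percent identity is 26/30 × 100 = 86.7%.

86.7%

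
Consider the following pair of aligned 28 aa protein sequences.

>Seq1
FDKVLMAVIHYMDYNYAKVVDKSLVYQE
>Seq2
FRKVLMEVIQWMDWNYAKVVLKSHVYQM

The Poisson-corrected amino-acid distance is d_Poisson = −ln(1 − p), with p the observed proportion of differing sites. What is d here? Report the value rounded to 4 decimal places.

0.3365

Mismatches occur at site 2 (D→R), site 7 (A→E), site 10 (H→Q), site 11 (Y→W), site 14 (Y→W), site 21 (D→L), site 24 (L→H), site 28 (E→M).
p = 8/28 = 0.285714.
d = −ln(1 − 0.285714) = −ln(0.714286) = 0.3365.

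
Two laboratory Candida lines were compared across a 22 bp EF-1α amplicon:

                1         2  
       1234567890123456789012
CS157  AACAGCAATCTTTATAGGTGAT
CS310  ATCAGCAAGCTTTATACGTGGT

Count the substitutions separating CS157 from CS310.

4

Differing sites — 2:A/T; 9:T/G; 17:G/C; 21:A/G.
That gives 4 mismatches out of 22 aligned sites, so the Hamming distance is 4.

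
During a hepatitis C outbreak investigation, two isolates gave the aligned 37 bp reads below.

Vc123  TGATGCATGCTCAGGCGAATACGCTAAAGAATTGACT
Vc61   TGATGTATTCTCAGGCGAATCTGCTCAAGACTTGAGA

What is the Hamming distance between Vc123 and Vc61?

8

Mismatches occur at site 6 (C/T), site 9 (G/T), site 21 (A/C), site 22 (C/T), site 26 (A/C), site 31 (A/C), site 36 (C/G), site 37 (T/A).
That gives 8 mismatches out of 37 aligned sites, so the Hamming distance is 8.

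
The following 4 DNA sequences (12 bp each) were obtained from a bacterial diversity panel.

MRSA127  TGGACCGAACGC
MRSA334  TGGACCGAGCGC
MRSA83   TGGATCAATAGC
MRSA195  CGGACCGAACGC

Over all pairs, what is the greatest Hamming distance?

5

Pairwise Hamming distances:
  MRSA127 vs MRSA334: 1
  MRSA127 vs MRSA83: 4
  MRSA127 vs MRSA195: 1
  MRSA334 vs MRSA83: 4
  MRSA334 vs MRSA195: 2
  MRSA83 vs MRSA195: 5
The largest is 5, between MRSA83 and MRSA195.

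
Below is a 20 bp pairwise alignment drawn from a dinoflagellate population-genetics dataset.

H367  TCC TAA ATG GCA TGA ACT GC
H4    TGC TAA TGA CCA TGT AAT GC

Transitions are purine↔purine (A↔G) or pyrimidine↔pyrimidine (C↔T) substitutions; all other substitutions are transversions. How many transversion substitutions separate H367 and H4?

The sequences differ at positions 2 (C/G, transversion), 7 (A/T, transversion), 8 (T/G, transversion), 9 (G/A, transition), 10 (G/C, transversion), 15 (A/T, transversion), 17 (C/A, transversion).
Of the 7 differences, 1 transition and 6 transversions, so the answer is 6.

6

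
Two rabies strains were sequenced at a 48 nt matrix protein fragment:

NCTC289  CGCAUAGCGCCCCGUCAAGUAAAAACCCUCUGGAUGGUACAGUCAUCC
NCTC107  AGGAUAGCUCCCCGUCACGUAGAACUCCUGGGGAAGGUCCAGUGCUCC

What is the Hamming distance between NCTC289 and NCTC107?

Differing sites — 1:C/A; 3:C/G; 9:G/U; 18:A/C; 22:A/G; 25:A/C; 26:C/U; 30:C/G; 31:U/G; 35:U/A; 39:A/C; 44:C/G; 45:A/C.
That gives 13 mismatches out of 48 aligned sites, so the Hamming distance is 13.

13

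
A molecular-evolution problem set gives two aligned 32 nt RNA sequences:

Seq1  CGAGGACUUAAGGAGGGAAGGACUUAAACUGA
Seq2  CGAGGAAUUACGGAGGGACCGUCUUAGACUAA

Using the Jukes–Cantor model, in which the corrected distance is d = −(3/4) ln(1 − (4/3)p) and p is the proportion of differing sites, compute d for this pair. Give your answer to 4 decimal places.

Differing sites — 7:C/A; 11:A/C; 19:A/C; 20:G/C; 22:A/U; 27:A/G; 31:G/A.
p = 7/32 = 0.218750.
d = −0.75 · ln(1 − (4/3)·0.218750) = −0.75 · ln(0.708333) = −0.75 · (-0.344841) = 0.2586.

0.2586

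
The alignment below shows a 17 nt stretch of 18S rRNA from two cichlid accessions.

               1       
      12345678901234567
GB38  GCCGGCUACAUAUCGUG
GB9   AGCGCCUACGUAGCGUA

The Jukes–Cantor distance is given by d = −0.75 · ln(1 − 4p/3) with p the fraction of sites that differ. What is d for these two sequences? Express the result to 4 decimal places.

The sequences differ at positions 1 (G/A), 2 (C/G), 5 (G/C), 10 (A/G), 13 (U/G), 17 (G/A).
p = 6/17 = 0.352941.
d = −0.75 · ln(1 − (4/3)·0.352941) = −0.75 · ln(0.529412) = −0.75 · (-0.635988) = 0.4770.

0.4770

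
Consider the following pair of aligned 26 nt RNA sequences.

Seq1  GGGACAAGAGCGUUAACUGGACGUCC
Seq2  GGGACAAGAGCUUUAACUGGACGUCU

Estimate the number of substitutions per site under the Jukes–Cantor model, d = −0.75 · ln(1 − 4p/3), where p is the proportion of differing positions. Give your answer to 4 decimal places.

Differing sites — 12:G/U; 26:C/U.
p = 2/26 = 0.076923.
d = −0.75 · ln(1 − (4/3)·0.076923) = −0.75 · ln(0.897436) = −0.75 · (-0.108213) = 0.0812.

0.0812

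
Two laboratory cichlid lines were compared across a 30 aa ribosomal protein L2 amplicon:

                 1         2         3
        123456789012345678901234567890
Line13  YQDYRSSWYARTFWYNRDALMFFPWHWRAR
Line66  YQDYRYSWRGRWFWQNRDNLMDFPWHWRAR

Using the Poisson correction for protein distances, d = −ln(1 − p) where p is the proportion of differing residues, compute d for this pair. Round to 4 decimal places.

0.2657

Mismatches occur at site 6 (S→Y), site 9 (Y→R), site 10 (A→G), site 12 (T→W), site 15 (Y→Q), site 19 (A→N), site 22 (F→D).
p = 7/30 = 0.233333.
d = −ln(1 − 0.233333) = −ln(0.766667) = 0.2657.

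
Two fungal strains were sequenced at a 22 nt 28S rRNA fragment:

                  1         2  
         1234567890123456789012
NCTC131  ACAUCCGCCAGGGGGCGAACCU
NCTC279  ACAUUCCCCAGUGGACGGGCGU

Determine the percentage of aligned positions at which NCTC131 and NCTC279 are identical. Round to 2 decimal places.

Differing sites — 5:C/U; 7:G/C; 12:G/U; 15:G/A; 18:A/G; 19:A/G; 21:C/G.
15 of the 22 sites match, so the percent identity is 15/22 × 100 = 68.18%.

68.18%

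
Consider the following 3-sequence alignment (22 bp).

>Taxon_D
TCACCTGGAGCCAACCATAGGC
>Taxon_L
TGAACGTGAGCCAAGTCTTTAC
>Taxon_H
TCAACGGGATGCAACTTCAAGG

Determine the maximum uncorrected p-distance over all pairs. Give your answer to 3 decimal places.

0.500

Pairwise Hamming distances:
  Taxon_D vs Taxon_L: 10
  Taxon_D vs Taxon_H: 9
  Taxon_L vs Taxon_H: 11
The largest is 11 mismatches, between Taxon_L and Taxon_H; p = 11/22 = 0.500.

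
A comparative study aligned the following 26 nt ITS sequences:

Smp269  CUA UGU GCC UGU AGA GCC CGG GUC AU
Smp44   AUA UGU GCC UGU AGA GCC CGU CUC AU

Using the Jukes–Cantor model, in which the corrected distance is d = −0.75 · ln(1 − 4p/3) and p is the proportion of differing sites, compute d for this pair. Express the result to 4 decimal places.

Differing sites — 1:C/A; 21:G/U; 22:G/C.
p = 3/26 = 0.115385.
d = −0.75 · ln(1 − (4/3)·0.115385) = −0.75 · ln(0.846153) = −0.75 · (-0.167055) = 0.1253.

0.1253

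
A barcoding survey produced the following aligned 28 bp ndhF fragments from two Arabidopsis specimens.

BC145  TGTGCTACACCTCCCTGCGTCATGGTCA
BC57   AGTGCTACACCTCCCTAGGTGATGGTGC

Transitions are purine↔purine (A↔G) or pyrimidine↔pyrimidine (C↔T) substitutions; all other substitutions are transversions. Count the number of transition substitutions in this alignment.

1

Mismatches occur at site 1 (T/A, transversion), site 17 (G/A, transition), site 18 (C/G, transversion), site 21 (C/G, transversion), site 27 (C/G, transversion), site 28 (A/C, transversion).
Of the 6 differences, 1 transition and 5 transversions, so the answer is 1.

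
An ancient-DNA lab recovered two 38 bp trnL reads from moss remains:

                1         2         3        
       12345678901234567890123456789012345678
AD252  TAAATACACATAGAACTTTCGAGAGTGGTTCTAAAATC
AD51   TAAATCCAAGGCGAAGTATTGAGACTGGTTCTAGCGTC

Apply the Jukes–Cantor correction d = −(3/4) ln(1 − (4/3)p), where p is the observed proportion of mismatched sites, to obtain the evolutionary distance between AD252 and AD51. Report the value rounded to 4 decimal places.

The sequences differ at positions 6 (A/C), 9 (C/A), 10 (A/G), 11 (T/G), 12 (A/C), 16 (C/G), 18 (T/A), 20 (C/T), 25 (G/C), 34 (A/G), 35 (A/C), 36 (A/G).
p = 12/38 = 0.315789.
d = −0.75 · ln(1 − (4/3)·0.315789) = −0.75 · ln(0.578948) = −0.75 · (-0.546543) = 0.4099.

0.4099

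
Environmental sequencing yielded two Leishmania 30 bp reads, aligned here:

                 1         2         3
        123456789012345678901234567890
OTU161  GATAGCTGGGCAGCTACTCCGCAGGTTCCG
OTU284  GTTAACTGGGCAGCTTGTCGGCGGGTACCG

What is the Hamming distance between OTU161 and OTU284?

7

Differing sites — 2:A/T; 5:G/A; 16:A/T; 17:C/G; 20:C/G; 23:A/G; 27:T/A.
That gives 7 mismatches out of 30 aligned sites, so the Hamming distance is 7.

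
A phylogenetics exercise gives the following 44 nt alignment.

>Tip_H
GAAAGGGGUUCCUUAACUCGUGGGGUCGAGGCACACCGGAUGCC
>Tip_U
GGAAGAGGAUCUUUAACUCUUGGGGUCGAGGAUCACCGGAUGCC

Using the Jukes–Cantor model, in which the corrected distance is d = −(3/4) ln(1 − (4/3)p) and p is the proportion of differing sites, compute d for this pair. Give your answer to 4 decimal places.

0.1788

Differing sites — 2:A/G; 6:G/A; 9:U/A; 12:C/U; 20:G/U; 32:C/A; 33:A/U.
p = 7/44 = 0.159091.
d = −0.75 · ln(1 − (4/3)·0.159091) = −0.75 · ln(0.787879) = −0.75 · (-0.238411) = 0.1788.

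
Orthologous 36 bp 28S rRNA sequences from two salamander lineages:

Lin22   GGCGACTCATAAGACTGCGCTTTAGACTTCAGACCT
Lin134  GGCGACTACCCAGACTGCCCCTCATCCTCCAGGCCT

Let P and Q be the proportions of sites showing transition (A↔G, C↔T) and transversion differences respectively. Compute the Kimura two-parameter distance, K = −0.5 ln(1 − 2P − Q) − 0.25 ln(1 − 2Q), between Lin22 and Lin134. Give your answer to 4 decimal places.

Mismatches occur at site 8 (C→A, transversion), site 9 (A→C, transversion), site 10 (T→C, transition), site 11 (A→C, transversion), site 19 (G→C, transversion), site 21 (T→C, transition), site 23 (T→C, transition), site 25 (G→T, transversion), site 26 (A→C, transversion), site 29 (T→C, transition), site 33 (A→G, transition).
Of the 11 differences, 5 transitions and 6 transversions over 36 sites: P = 5/36 = 0.138889, Q = 6/36 = 0.166667.
d = −0.5·ln(0.555555) − 0.25·ln(0.666666) = −0.5·(-0.587788) − 0.25·(-0.405466) = 0.3953.

0.3953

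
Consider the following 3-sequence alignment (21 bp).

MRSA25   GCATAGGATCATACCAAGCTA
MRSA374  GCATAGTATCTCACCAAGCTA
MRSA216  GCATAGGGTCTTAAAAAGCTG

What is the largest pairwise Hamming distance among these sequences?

6

Pairwise Hamming distances:
  MRSA25 vs MRSA374: 3
  MRSA25 vs MRSA216: 5
  MRSA374 vs MRSA216: 6
The largest is 6, between MRSA374 and MRSA216.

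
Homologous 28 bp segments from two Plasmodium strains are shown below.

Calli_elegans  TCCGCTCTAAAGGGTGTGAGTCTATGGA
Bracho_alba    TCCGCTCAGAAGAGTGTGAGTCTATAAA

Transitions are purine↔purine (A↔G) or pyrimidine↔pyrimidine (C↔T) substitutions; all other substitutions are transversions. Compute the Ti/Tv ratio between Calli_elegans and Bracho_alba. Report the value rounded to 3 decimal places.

4.000

The sequences differ at positions 8 (T/A, transversion), 9 (A/G, transition), 13 (G/A, transition), 26 (G/A, transition), 27 (G/A, transition).
Of the 5 differences, 4 transitions and 1 transversion, so Ti/Tv = 4/1 = 4.000.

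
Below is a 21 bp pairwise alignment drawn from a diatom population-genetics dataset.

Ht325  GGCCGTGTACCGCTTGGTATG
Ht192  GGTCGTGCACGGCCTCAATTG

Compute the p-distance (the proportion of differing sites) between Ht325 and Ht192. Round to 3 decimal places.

0.381

Differing sites — 3:C/T; 8:T/C; 11:C/G; 14:T/C; 16:G/C; 17:G/A; 18:T/A; 19:A/T.
There are 8 differences over 21 sites, so p = 8/21 = 0.381.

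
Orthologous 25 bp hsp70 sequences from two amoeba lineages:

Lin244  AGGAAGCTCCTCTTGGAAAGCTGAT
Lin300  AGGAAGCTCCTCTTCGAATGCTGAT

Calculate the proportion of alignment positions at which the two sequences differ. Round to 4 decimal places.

Mismatches occur at site 15 (G/C), site 19 (A/T).
There are 2 differences over 25 sites, so p = 2/25 = 0.0800.

0.0800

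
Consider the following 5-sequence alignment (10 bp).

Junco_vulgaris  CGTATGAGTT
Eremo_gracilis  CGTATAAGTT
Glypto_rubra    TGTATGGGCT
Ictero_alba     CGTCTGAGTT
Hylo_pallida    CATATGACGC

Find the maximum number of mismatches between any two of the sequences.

Pairwise Hamming distances:
  Junco_vulgaris vs Eremo_gracilis: 1
  Junco_vulgaris vs Glypto_rubra: 3
  Junco_vulgaris vs Ictero_alba: 1
  Junco_vulgaris vs Hylo_pallida: 4
  Eremo_gracilis vs Glypto_rubra: 4
  Eremo_gracilis vs Ictero_alba: 2
  Eremo_gracilis vs Hylo_pallida: 5
  Glypto_rubra vs Ictero_alba: 4
  Glypto_rubra vs Hylo_pallida: 6
  Ictero_alba vs Hylo_pallida: 5
The largest is 6, between Glypto_rubra and Hylo_pallida.

6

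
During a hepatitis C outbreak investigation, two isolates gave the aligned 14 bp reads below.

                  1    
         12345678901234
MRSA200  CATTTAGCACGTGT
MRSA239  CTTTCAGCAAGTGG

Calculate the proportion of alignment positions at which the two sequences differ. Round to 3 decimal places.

Mismatches occur at site 2 (A/T), site 5 (T/C), site 10 (C/A), site 14 (T/G).
There are 4 differences over 14 sites, so p = 4/14 = 0.286.

0.286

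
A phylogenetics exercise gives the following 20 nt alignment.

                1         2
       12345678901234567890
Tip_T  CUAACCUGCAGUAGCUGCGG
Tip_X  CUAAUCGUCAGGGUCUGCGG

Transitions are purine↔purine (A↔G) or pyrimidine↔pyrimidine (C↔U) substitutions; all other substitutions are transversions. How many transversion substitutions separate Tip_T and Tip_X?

4

Differing sites — 5:C/U (Ti); 7:U/G (Tv); 8:G/U (Tv); 12:U/G (Tv); 13:A/G (Ti); 14:G/U (Tv).
Of the 6 differences, 2 transitions and 4 transversions, so the answer is 4.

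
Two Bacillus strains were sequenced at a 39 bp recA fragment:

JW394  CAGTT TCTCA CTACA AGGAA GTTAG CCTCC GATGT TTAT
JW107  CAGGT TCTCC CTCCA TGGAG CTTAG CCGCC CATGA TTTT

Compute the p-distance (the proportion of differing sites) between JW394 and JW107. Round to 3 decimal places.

0.256

The sequences differ at positions 4 (T/G), 10 (A/C), 13 (A/C), 16 (A/T), 20 (A/G), 21 (G/C), 28 (T/G), 31 (G/C), 35 (T/A), 38 (A/T).
There are 10 differences over 39 sites, so p = 10/39 = 0.256.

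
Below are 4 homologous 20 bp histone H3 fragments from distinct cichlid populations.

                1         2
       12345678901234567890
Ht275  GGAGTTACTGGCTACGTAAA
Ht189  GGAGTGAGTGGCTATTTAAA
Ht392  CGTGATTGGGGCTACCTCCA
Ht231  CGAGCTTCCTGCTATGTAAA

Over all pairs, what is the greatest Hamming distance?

Pairwise Hamming distances:
  Ht275 vs Ht189: 4
  Ht275 vs Ht392: 9
  Ht275 vs Ht231: 6
  Ht189 vs Ht392: 10
  Ht189 vs Ht231: 8
  Ht392 vs Ht231: 9
The largest is 10, between Ht189 and Ht392.

10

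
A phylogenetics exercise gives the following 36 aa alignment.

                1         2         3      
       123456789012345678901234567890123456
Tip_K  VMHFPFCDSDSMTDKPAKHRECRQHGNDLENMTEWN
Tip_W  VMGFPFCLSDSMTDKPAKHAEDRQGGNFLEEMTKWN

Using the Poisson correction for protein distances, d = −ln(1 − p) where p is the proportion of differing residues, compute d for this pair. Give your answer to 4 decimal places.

0.2513

The sequences differ at positions 3 (H/G), 8 (D/L), 20 (R/A), 22 (C/D), 25 (H/G), 28 (D/F), 31 (N/E), 34 (E/K).
p = 8/36 = 0.222222.
d = −ln(1 − 0.222222) = −ln(0.777778) = 0.2513.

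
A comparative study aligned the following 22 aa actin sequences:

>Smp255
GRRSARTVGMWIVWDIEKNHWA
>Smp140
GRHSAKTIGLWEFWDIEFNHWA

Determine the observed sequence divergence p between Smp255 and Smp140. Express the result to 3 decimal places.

Mismatches occur at site 3 (R/H), site 6 (R/K), site 8 (V/I), site 10 (M/L), site 12 (I/E), site 13 (V/F), site 18 (K/F).
There are 7 differences over 22 sites, so p = 7/22 = 0.318.

0.318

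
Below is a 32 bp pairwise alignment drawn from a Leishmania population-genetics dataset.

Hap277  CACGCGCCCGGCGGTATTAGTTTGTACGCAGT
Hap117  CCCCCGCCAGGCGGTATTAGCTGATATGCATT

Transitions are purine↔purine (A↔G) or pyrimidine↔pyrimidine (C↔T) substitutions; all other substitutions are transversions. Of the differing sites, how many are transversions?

The sequences differ at positions 2 (A/C, transversion), 4 (G/C, transversion), 9 (C/A, transversion), 21 (T/C, transition), 23 (T/G, transversion), 24 (G/A, transition), 27 (C/T, transition), 31 (G/T, transversion).
Of the 8 differences, 3 transitions and 5 transversions, so the answer is 5.

5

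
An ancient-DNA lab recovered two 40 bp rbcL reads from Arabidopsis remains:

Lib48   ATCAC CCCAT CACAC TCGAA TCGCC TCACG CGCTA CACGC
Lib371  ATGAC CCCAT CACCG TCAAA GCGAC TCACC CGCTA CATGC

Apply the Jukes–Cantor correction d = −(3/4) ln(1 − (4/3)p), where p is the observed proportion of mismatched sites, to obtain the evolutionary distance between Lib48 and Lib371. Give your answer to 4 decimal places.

0.2326

The sequences differ at positions 3 (C/G), 14 (A/C), 15 (C/G), 18 (G/A), 21 (T/G), 24 (C/A), 30 (G/C), 38 (C/T).
p = 8/40 = 0.200000.
d = −0.75 · ln(1 − (4/3)·0.200000) = −0.75 · ln(0.733333) = −0.75 · (-0.310155) = 0.2326.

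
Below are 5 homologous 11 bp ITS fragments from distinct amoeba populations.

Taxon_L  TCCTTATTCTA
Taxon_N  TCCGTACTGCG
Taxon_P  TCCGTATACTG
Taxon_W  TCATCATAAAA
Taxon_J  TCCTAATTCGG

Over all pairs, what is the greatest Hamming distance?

8

Pairwise Hamming distances:
  Taxon_L vs Taxon_N: 5
  Taxon_L vs Taxon_P: 3
  Taxon_L vs Taxon_W: 5
  Taxon_L vs Taxon_J: 3
  Taxon_N vs Taxon_P: 4
  Taxon_N vs Taxon_W: 8
  Taxon_N vs Taxon_J: 5
  Taxon_P vs Taxon_W: 6
  Taxon_P vs Taxon_J: 4
  Taxon_W vs Taxon_J: 6
The largest is 8, between Taxon_N and Taxon_W.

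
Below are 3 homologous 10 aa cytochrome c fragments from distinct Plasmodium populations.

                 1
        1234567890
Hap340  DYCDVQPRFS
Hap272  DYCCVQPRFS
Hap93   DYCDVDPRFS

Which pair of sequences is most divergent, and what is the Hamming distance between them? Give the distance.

Pairwise Hamming distances:
  Hap340 vs Hap272: 1
  Hap340 vs Hap93: 1
  Hap272 vs Hap93: 2
The largest is 2, between Hap272 and Hap93.

2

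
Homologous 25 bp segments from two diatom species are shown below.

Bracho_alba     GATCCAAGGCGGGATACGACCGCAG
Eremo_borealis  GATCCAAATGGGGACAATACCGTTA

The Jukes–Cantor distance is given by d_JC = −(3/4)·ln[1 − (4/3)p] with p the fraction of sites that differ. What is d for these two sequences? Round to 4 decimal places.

Differing sites — 8:G/A; 9:G/T; 10:C/G; 15:T/C; 17:C/A; 18:G/T; 23:C/T; 24:A/T; 25:G/A.
p = 9/25 = 0.360000.
d = −0.75 · ln(1 − (4/3)·0.360000) = −0.75 · ln(0.520000) = −0.75 · (-0.653926) = 0.4904.

0.4904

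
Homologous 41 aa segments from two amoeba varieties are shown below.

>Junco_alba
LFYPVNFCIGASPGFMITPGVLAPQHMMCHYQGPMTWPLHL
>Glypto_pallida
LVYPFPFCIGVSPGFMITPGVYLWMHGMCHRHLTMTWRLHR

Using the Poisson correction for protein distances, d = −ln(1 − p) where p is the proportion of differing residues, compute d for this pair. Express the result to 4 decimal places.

0.4555

The sequences differ at positions 2 (F/V), 5 (V/F), 6 (N/P), 11 (A/V), 22 (L/Y), 23 (A/L), 24 (P/W), 25 (Q/M), 27 (M/G), 31 (Y/R), 32 (Q/H), 33 (G/L), 34 (P/T), 38 (P/R), 41 (L/R).
p = 15/41 = 0.365854.
d = −ln(1 − 0.365854) = −ln(0.634146) = 0.4555.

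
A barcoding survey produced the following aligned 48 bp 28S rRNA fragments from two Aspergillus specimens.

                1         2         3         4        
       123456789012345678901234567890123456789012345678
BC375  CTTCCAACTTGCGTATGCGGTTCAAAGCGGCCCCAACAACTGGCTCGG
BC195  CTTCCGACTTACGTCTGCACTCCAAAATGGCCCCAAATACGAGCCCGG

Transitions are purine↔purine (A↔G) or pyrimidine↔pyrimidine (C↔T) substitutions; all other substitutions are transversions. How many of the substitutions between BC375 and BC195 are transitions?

Differing sites — 6:A/G (Ti); 11:G/A (Ti); 15:A/C (Tv); 19:G/A (Ti); 20:G/C (Tv); 22:T/C (Ti); 27:G/A (Ti); 28:C/T (Ti); 37:C/A (Tv); 38:A/T (Tv); 41:T/G (Tv); 42:G/A (Ti); 45:T/C (Ti).
Of the 13 differences, 8 transitions and 5 transversions, so the answer is 8.

8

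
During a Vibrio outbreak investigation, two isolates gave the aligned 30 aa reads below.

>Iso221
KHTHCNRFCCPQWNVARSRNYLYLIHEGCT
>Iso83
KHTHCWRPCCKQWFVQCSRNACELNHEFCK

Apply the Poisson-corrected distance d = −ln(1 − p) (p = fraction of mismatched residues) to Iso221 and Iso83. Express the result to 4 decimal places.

The sequences differ at positions 6 (N/W), 8 (F/P), 11 (P/K), 14 (N/F), 16 (A/Q), 17 (R/C), 21 (Y/A), 22 (L/C), 23 (Y/E), 25 (I/N), 28 (G/F), 30 (T/K).
p = 12/30 = 0.400000.
d = −ln(1 − 0.400000) = −ln(0.600000) = 0.5108.

0.5108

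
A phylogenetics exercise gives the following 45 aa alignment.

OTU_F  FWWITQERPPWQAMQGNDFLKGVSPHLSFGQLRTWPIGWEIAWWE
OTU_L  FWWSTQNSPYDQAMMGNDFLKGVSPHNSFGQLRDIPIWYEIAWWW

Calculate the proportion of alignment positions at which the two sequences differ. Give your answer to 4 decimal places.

Differing sites — 4:I/S; 7:E/N; 8:R/S; 10:P/Y; 11:W/D; 15:Q/M; 27:L/N; 34:T/D; 35:W/I; 38:G/W; 39:W/Y; 45:E/W.
There are 12 differences over 45 sites, so p = 12/45 = 0.2667.

0.2667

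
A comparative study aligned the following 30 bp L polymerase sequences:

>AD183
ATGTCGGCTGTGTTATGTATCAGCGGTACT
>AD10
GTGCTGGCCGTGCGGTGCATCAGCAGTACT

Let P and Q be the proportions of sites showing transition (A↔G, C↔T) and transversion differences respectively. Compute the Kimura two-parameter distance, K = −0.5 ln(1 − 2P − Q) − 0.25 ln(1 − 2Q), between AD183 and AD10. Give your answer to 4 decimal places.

The sequences differ at positions 1 (A/G, transition), 4 (T/C, transition), 5 (C/T, transition), 9 (T/C, transition), 13 (T/C, transition), 14 (T/G, transversion), 15 (A/G, transition), 18 (T/C, transition), 25 (G/A, transition).
Of the 9 differences, 8 transitions and 1 transversion over 30 sites: P = 8/30 = 0.266667, Q = 1/30 = 0.033333.
d = −0.5·ln(0.433333) − 0.25·ln(0.933334) = −0.5·(-0.836249) − 0.25·(-0.068992) = 0.4354.

0.4354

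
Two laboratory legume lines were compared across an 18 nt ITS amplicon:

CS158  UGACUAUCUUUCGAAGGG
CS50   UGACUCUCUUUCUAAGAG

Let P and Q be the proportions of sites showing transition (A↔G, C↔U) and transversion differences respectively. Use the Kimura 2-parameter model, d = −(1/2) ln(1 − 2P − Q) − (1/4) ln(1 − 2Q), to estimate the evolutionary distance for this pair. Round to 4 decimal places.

Mismatches occur at site 6 (A→C, transversion), site 13 (G→U, transversion), site 17 (G→A, transition).
Of the 3 differences, 1 transition and 2 transversions over 18 sites: P = 1/18 = 0.055556, Q = 2/18 = 0.111111.
d = −0.5·ln(0.777777) − 0.25·ln(0.777778) = −0.5·(-0.251315) − 0.25·(-0.251314) = 0.1885.

0.1885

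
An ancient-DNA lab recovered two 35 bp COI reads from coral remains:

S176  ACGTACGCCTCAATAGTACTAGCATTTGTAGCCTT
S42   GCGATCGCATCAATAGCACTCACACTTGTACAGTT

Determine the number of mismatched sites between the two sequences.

11

The sequences differ at positions 1 (A/G), 4 (T/A), 5 (A/T), 9 (C/A), 17 (T/C), 21 (A/C), 22 (G/A), 25 (T/C), 31 (G/C), 32 (C/A), 33 (C/G).
That gives 11 mismatches out of 35 aligned sites, so the Hamming distance is 11.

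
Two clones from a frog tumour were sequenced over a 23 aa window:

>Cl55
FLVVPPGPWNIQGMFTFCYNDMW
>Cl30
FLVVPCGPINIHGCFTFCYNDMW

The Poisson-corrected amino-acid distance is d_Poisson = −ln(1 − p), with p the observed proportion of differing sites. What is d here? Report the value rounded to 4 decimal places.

Differing sites — 6:P/C; 9:W/I; 12:Q/H; 14:M/C.
p = 4/23 = 0.173913.
d = −ln(1 − 0.173913) = −ln(0.826087) = 0.1911.

0.1911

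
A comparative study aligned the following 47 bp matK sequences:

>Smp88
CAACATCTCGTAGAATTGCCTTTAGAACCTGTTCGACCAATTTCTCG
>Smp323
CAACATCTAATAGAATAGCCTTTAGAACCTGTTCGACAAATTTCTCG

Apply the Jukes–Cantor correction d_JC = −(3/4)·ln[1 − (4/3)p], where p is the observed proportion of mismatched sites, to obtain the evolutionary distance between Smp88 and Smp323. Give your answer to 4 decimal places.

0.0903

The sequences differ at positions 9 (C/A), 10 (G/A), 17 (T/A), 38 (C/A).
p = 4/47 = 0.085106.
d = −0.75 · ln(1 − (4/3)·0.085106) = −0.75 · ln(0.886525) = −0.75 · (-0.120446) = 0.0903.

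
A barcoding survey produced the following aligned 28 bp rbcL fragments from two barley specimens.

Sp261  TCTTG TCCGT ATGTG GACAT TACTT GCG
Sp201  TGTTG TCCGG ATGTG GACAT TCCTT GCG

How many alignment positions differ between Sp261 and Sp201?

3

Mismatches occur at site 2 (C→G), site 10 (T→G), site 22 (A→C).
That gives 3 mismatches out of 28 aligned sites, so the Hamming distance is 3.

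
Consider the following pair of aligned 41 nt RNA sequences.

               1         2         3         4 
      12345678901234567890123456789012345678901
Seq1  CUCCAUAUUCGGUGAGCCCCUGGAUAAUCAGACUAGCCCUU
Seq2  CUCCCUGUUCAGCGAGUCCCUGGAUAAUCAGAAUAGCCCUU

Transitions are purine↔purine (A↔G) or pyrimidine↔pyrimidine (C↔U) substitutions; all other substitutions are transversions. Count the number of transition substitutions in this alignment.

The sequences differ at positions 5 (A/C, transversion), 7 (A/G, transition), 11 (G/A, transition), 13 (U/C, transition), 17 (C/U, transition), 33 (C/A, transversion).
Of the 6 differences, 4 transitions and 2 transversions, so the answer is 4.

4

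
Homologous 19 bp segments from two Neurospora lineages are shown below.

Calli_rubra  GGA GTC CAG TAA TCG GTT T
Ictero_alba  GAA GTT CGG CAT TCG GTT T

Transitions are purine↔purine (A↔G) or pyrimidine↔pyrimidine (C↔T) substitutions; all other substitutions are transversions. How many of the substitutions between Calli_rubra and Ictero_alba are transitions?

4

The sequences differ at positions 2 (G/A, transition), 6 (C/T, transition), 8 (A/G, transition), 10 (T/C, transition), 12 (A/T, transversion).
Of the 5 differences, 4 transitions and 1 transversion, so the answer is 4.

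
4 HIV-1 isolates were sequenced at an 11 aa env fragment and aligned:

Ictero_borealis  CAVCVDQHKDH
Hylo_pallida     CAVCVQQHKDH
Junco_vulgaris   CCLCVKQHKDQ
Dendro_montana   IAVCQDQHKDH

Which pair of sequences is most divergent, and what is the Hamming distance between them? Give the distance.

6

Pairwise Hamming distances:
  Ictero_borealis vs Hylo_pallida: 1
  Ictero_borealis vs Junco_vulgaris: 4
  Ictero_borealis vs Dendro_montana: 2
  Hylo_pallida vs Junco_vulgaris: 4
  Hylo_pallida vs Dendro_montana: 3
  Junco_vulgaris vs Dendro_montana: 6
The largest is 6, between Junco_vulgaris and Dendro_montana.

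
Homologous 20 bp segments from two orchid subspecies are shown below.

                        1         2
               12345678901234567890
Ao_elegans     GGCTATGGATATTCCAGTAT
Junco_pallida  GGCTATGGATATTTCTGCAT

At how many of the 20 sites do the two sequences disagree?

The sequences differ at positions 14 (C/T), 16 (A/T), 18 (T/C).
That gives 3 mismatches out of 20 aligned sites, so the Hamming distance is 3.

3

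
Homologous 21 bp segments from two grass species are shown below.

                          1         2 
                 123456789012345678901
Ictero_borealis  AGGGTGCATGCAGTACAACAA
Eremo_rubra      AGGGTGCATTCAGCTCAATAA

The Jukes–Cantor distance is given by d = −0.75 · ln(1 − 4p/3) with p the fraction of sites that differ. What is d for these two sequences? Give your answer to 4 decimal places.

0.2197

Mismatches occur at site 10 (G↔T), site 14 (T↔C), site 15 (A↔T), site 19 (C↔T).
p = 4/21 = 0.190476.
d = −0.75 · ln(1 − (4/3)·0.190476) = −0.75 · ln(0.746032) = −0.75 · (-0.292987) = 0.2197.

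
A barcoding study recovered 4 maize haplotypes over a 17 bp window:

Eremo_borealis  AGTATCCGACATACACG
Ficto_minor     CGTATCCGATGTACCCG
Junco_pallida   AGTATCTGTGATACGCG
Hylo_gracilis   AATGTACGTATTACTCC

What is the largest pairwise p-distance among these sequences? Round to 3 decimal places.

Pairwise Hamming distances:
  Eremo_borealis vs Ficto_minor: 4
  Eremo_borealis vs Junco_pallida: 4
  Eremo_borealis vs Hylo_gracilis: 8
  Ficto_minor vs Junco_pallida: 6
  Ficto_minor vs Hylo_gracilis: 9
  Junco_pallida vs Hylo_gracilis: 8
The largest is 9 mismatches, between Ficto_minor and Hylo_gracilis; p = 9/17 = 0.529.

0.529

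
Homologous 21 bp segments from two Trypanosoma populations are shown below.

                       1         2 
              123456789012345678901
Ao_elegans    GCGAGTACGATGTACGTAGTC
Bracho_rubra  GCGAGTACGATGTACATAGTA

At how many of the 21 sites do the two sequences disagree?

The sequences differ at positions 16 (G/A), 21 (C/A).
That gives 2 mismatches out of 21 aligned sites, so the Hamming distance is 2.

2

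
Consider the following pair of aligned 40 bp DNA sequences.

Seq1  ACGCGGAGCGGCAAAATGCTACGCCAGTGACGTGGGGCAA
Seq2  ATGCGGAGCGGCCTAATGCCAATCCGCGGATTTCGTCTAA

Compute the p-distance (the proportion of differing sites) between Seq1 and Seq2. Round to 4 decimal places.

0.3750

Mismatches occur at site 2 (C/T), site 13 (A/C), site 14 (A/T), site 20 (T/C), site 22 (C/A), site 23 (G/T), site 26 (A/G), site 27 (G/C), site 28 (T/G), site 31 (C/T), site 32 (G/T), site 34 (G/C), site 36 (G/T), site 37 (G/C), site 38 (C/T).
There are 15 differences over 40 sites, so p = 15/40 = 0.3750.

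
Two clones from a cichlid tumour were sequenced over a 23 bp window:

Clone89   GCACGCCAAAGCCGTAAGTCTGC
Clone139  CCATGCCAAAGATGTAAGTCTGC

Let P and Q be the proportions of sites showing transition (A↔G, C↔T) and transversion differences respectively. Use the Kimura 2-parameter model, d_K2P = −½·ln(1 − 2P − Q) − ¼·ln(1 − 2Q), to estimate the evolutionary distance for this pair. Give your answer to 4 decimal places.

0.1989

The sequences differ at positions 1 (G/C, transversion), 4 (C/T, transition), 12 (C/A, transversion), 13 (C/T, transition).
Of the 4 differences, 2 transitions and 2 transversions over 23 sites: P = 2/23 = 0.086957, Q = 2/23 = 0.086957.
d = −0.5·ln(0.739129) − 0.25·ln(0.826086) = −0.5·(-0.302283) − 0.25·(-0.191056) = 0.1989.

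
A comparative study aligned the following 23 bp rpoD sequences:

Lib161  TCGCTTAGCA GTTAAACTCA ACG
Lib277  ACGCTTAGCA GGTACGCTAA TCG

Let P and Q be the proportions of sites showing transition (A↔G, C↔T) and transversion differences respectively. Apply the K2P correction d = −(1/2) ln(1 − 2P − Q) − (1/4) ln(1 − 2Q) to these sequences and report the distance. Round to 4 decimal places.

Differing sites — 1:T/A (Tv); 12:T/G (Tv); 15:A/C (Tv); 16:A/G (Ti); 19:C/A (Tv); 21:A/T (Tv).
Of the 6 differences, 1 transition and 5 transversions over 23 sites: P = 1/23 = 0.043478, Q = 5/23 = 0.217391.
d = −0.5·ln(0.695653) − 0.25·ln(0.565218) = −0.5·(-0.362904) − 0.25·(-0.570544) = 0.3241.

0.3241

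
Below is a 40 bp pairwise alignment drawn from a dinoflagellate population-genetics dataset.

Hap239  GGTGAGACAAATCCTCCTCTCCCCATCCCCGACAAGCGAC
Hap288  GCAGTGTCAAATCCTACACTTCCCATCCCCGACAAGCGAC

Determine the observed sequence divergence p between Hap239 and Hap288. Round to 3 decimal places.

Differing sites — 2:G/C; 3:T/A; 5:A/T; 7:A/T; 16:C/A; 18:T/A; 21:C/T.
There are 7 differences over 40 sites, so p = 7/40 = 0.175.

0.175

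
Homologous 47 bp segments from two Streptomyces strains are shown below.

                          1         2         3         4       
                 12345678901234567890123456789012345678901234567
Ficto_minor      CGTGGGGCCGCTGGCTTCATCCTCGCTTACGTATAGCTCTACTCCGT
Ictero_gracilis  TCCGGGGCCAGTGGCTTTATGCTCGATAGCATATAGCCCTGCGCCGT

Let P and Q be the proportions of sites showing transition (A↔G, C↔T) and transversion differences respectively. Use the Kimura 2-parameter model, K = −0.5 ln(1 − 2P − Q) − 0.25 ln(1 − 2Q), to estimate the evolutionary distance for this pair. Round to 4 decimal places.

The sequences differ at positions 1 (C/T, transition), 2 (G/C, transversion), 3 (T/C, transition), 10 (G/A, transition), 11 (C/G, transversion), 18 (C/T, transition), 21 (C/G, transversion), 26 (C/A, transversion), 28 (T/A, transversion), 29 (A/G, transition), 31 (G/A, transition), 38 (T/C, transition), 41 (A/G, transition), 43 (T/G, transversion).
Of the 14 differences, 8 transitions and 6 transversions over 47 sites: P = 8/47 = 0.170213, Q = 6/47 = 0.127660.
d = −0.5·ln(0.531914) − 0.25·ln(0.744680) = −0.5·(-0.631273) − 0.25·(-0.294801) = 0.3893.

0.3893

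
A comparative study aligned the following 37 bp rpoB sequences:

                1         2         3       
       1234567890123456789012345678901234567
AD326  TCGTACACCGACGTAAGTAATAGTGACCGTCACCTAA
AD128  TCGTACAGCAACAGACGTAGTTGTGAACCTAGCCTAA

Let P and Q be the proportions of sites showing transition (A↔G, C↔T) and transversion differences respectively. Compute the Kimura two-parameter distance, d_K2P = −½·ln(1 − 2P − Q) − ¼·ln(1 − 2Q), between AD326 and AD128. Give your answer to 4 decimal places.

Differing sites — 8:C/G (Tv); 10:G/A (Ti); 13:G/A (Ti); 14:T/G (Tv); 16:A/C (Tv); 20:A/G (Ti); 22:A/T (Tv); 27:C/A (Tv); 29:G/C (Tv); 31:C/A (Tv); 32:A/G (Ti).
Of the 11 differences, 4 transitions and 7 transversions over 37 sites: P = 4/37 = 0.108108, Q = 7/37 = 0.189189.
d = −0.5·ln(0.594595) − 0.25·ln(0.621622) = −0.5·(-0.519875) − 0.25·(-0.475423) = 0.3788.

0.3788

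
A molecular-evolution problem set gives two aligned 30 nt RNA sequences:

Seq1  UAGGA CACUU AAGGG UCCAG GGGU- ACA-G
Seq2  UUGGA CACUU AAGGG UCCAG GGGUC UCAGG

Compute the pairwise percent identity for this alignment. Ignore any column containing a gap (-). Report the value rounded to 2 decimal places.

92.86%

Excluding the 2 gap columns leaves 28 comparable sites.
The sequences differ at positions 2 (A/U), 26 (A/U).
26 of the 28 comparable sites match, so the percent identity is 26/28 × 100 = 92.86%.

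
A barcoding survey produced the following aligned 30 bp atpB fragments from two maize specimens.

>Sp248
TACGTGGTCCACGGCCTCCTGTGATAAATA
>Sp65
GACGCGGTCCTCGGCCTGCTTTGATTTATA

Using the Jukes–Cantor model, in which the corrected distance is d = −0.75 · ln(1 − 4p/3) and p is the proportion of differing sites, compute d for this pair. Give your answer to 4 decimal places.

0.2795

Differing sites — 1:T/G; 5:T/C; 11:A/T; 18:C/G; 21:G/T; 26:A/T; 27:A/T.
p = 7/30 = 0.233333.
d = −0.75 · ln(1 − (4/3)·0.233333) = −0.75 · ln(0.688889) = −0.75 · (-0.372675) = 0.2795.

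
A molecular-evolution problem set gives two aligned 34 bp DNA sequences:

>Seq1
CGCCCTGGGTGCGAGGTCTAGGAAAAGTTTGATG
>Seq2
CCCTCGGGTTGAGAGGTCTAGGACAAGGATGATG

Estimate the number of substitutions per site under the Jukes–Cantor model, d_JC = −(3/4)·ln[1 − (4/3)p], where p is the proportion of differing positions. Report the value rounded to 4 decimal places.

Mismatches occur at site 2 (G→C), site 4 (C→T), site 6 (T→G), site 9 (G→T), site 12 (C→A), site 24 (A→C), site 28 (T→G), site 29 (T→A).
p = 8/34 = 0.235294.
d = −0.75 · ln(1 − (4/3)·0.235294) = −0.75 · ln(0.686275) = −0.75 · (-0.376477) = 0.2824.

0.2824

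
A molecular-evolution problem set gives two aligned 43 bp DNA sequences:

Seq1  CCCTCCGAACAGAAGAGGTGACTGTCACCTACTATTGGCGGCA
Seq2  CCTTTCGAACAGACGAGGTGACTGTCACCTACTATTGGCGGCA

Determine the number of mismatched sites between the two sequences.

Differing sites — 3:C/T; 5:C/T; 14:A/C.
That gives 3 mismatches out of 43 aligned sites, so the Hamming distance is 3.

3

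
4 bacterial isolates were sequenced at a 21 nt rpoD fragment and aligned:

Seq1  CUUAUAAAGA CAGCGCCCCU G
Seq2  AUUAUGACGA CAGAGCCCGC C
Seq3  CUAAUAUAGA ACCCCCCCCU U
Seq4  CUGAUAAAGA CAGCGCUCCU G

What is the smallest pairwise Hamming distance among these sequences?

2

Pairwise Hamming distances:
  Seq1 vs Seq2: 7
  Seq1 vs Seq3: 7
  Seq1 vs Seq4: 2
  Seq2 vs Seq3: 13
  Seq2 vs Seq4: 9
  Seq3 vs Seq4: 8
The smallest is 2, between Seq1 and Seq4.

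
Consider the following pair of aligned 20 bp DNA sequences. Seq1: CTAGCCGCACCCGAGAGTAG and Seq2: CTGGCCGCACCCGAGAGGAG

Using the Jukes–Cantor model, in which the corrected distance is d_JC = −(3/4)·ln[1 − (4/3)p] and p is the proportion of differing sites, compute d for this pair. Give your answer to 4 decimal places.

0.1073

The sequences differ at positions 3 (A/G), 18 (T/G).
p = 2/20 = 0.100000.
d = −0.75 · ln(1 − (4/3)·0.100000) = −0.75 · ln(0.866667) = −0.75 · (-0.143100) = 0.1073.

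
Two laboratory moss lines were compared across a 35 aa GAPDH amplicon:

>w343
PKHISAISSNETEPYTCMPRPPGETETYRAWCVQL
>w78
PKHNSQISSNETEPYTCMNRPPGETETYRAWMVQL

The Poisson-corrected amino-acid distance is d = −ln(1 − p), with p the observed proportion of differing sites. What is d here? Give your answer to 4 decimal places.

Mismatches occur at site 4 (I/N), site 6 (A/Q), site 19 (P/N), site 32 (C/M).
p = 4/35 = 0.114286.
d = −ln(1 − 0.114286) = −ln(0.885714) = 0.1214.

0.1214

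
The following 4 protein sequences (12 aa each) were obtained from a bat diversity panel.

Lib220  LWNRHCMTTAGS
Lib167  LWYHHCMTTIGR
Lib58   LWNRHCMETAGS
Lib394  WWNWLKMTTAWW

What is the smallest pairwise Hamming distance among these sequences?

Pairwise Hamming distances:
  Lib220 vs Lib167: 4
  Lib220 vs Lib58: 1
  Lib220 vs Lib394: 6
  Lib167 vs Lib58: 5
  Lib167 vs Lib394: 8
  Lib58 vs Lib394: 7
The smallest is 1, between Lib220 and Lib58.

1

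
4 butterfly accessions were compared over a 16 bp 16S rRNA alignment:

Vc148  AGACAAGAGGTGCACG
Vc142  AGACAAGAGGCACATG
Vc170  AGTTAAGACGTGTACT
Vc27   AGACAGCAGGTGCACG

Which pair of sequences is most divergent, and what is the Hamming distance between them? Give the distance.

8

Pairwise Hamming distances:
  Vc148 vs Vc142: 3
  Vc148 vs Vc170: 5
  Vc148 vs Vc27: 2
  Vc142 vs Vc170: 8
  Vc142 vs Vc27: 5
  Vc170 vs Vc27: 7
The largest is 8, between Vc142 and Vc170.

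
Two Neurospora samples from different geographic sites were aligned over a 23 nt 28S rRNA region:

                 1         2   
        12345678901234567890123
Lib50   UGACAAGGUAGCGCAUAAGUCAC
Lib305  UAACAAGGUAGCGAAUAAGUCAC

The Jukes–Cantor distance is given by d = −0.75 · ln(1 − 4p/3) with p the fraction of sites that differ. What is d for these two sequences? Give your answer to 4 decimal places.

0.0924

The sequences differ at positions 2 (G/A), 14 (C/A).
p = 2/23 = 0.086957.
d = −0.75 · ln(1 − (4/3)·0.086957) = −0.75 · ln(0.884057) = −0.75 · (-0.123234) = 0.0924.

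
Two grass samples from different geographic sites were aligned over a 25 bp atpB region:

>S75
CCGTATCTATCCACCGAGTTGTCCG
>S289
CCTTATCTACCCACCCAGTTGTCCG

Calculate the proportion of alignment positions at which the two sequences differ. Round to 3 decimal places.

0.120

Mismatches occur at site 3 (G/T), site 10 (T/C), site 16 (G/C).
There are 3 differences over 25 sites, so p = 3/25 = 0.120.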